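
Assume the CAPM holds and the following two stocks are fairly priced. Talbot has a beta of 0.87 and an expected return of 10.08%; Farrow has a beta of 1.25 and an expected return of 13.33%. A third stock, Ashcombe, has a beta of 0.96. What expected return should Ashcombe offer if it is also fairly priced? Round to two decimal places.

10.85%

MRP (SML slope) = (13.33% − 10.08%) / (1.25 − 0.87) = 3.25% / 0.38 = 8.5526%
R_f (intercept) = 10.08% − 0.87 × 8.5526% = 2.6392%
E(R_Ashcombe) = R_f + β × MRP = 2.6392% + 0.96 × 8.5526% = 10.85%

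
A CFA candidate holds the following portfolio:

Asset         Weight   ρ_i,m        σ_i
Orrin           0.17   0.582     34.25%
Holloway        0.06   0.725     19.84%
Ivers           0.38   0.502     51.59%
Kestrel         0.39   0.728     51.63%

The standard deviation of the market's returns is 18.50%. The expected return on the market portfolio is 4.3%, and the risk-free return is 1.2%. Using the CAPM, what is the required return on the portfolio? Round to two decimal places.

6.02%

β_Orrin = 0.582 × 34.25% / 18.50% = 1.0775
β_Holloway = 0.725 × 19.84% / 18.50% = 0.7775
β_Ivers = 0.502 × 51.59% / 18.50% = 1.3999
β_Kestrel = 0.728 × 51.63% / 18.50% = 2.0317
β_P = Σ w_i β_i = 0.17×1.0775 + 0.06×0.7775 + 0.38×1.3999 + 0.39×2.0317 = 1.5542
MRP = 4.3% − 1.2% = 3.10%
E(R_P) = R_f + β_P × MRP = 1.2% + 1.5542 × 3.1% = 6.02%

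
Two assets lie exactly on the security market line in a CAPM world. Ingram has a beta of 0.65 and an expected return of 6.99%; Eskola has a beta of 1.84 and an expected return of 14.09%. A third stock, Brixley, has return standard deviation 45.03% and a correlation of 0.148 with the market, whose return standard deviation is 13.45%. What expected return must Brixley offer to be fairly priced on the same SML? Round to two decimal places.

MRP = (14.09% − 6.99%) / (1.84 − 0.65) = 5.9664%
R_f = 6.99% − 0.65 × 5.9664% = 3.1118%
β_Brixley = ρ·σ_i/σ_m = 0.148 × 45.03 / 13.45 = 0.4955
E(R_Brixley) = R_f + β × MRP = 3.1118% + 0.4955 × 5.9664% = 6.07%

6.07%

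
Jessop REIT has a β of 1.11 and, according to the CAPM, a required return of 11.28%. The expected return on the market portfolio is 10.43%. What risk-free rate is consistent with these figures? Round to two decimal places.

E(R) = R_f + β(E(R_m) − R_f) = R_f(1 − β) + β·E(R_m)
11.28% = R_f × (1 − 1.11) + 1.11 × 10.43%
11.28% = R_f × -0.11 + 11.5773%
R_f = (11.28% − 11.5773%) / -0.11 = 2.70%

2.70%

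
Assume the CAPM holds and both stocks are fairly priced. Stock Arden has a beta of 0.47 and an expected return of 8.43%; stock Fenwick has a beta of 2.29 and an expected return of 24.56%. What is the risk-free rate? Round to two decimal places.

Both satisfy E(R) = R_f + β·MRP, so the slope of the SML is
MRP = (24.56% − 8.43%) / (2.29 − 0.47) = 16.13% / 1.82 = 8.8626%
R_f = E(R_Arden) − β_Arden·MRP = 8.43% − 0.47 × 8.8626% = 4.2646%

4.26%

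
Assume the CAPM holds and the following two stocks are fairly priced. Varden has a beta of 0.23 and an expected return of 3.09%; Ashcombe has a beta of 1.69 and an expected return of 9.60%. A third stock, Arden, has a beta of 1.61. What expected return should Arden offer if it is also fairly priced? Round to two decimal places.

MRP (SML slope) = (9.60% − 3.09%) / (1.69 − 0.23) = 6.51% / 1.46 = 4.4589%
R_f (intercept) = 3.09% − 0.23 × 4.4589% = 2.0645%
E(R_Arden) = R_f + β × MRP = 2.0645% + 1.61 × 4.4589% = 9.24%

9.24%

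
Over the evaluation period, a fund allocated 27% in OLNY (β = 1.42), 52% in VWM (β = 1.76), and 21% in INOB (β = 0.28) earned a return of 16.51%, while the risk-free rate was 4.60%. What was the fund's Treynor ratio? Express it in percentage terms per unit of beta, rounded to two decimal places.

β_P = 0.27×1.42 + 0.52×1.76 + 0.21×0.28 = 1.3574
Treynor = (R_P − R_f) / β_P = (16.51% − 4.60%) / 1.3574 = 11.91% / 1.3574 = 8.77%

8.77%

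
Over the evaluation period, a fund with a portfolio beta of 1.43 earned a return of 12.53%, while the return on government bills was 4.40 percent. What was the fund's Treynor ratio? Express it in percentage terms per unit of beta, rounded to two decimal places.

Treynor = (R_P − R_f) / β_P = (12.53% − 4.40%) / 1.4300 = 8.13% / 1.4300 = 5.69%

5.69%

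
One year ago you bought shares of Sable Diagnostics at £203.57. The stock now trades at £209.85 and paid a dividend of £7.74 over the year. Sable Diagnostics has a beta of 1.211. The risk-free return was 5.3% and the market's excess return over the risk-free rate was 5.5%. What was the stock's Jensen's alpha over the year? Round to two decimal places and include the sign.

-5.07%

Realised HPR = (P1 + D1 − P0) / P0 = (209.85 + 7.74 − 203.57) / 203.57 = 14.02 / 203.57 = 6.8871%
CAPM required = R_f + β·MRP = 5.3% + 1.211 × 5.5% = 11.9605%
α = realised − required = 6.8871% − 11.9605% = -5.07%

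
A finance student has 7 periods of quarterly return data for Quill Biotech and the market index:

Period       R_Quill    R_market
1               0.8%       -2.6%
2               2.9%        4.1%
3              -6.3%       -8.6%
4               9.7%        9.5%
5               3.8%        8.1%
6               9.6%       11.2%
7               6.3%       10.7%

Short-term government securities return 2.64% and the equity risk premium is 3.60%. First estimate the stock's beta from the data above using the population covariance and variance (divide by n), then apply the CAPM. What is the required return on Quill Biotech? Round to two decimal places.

Mean R_i = (0.8 + 2.9 − 6.3 + 9.7 + 3.8 + 9.6 + 6.3) / 7 = 3.8286%
Mean R_m = (-2.6 + 4.1 − 8.6 + 9.5 + 8.1 + 11.2 + 10.7) / 7 = 4.6286%
Σ(R_i − R̄_i)(R_m − R̄_m) = 237.8043  ⇒  Cov = 237.8043 / 7 = 33.9720
Σ(R_m − R̄_m)² = 343.3543  ⇒  Var(R_m) = 343.3543 / 7 = 49.0506
β = Cov / Var(R_m) = 33.9720 / 49.0506 = 0.6926
E(R) = R_f + β × MRP = 2.64% + 0.6926 × 3.60% = 5.13%

5.13%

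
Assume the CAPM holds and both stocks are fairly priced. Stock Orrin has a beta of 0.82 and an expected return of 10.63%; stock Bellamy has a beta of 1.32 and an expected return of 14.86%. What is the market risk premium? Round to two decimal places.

8.46%

Both satisfy E(R) = R_f + β·MRP, so the slope of the SML is
MRP = (14.86% − 10.63%) / (1.32 − 0.82) = 4.23% / 0.50 = 8.4600%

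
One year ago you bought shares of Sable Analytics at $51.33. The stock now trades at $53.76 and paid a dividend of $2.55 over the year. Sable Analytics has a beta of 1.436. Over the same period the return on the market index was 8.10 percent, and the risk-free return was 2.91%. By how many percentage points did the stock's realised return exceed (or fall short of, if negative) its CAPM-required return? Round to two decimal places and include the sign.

-0.66%

Realised HPR = (P1 + D1 − P0) / P0 = (53.76 + 2.55 − 51.33) / 51.33 = 4.98 / 51.33 = 9.7019%
MRP = 8.10% − 2.91% = 5.19%
CAPM required = R_f + β·MRP = 2.91% + 1.436 × 5.19% = 10.36284%
α = realised − required = 9.7019% − 10.36284% = -0.66%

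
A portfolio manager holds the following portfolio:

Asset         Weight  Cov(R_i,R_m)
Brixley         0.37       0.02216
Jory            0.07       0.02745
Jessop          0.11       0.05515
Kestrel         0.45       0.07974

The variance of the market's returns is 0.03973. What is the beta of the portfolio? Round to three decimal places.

β_Brixley = 0.02216 / 0.03973 = 0.5578
β_Jory = 0.02745 / 0.03973 = 0.6909
β_Jessop = 0.05515 / 0.03973 = 1.3881
β_Kestrel = 0.07974 / 0.03973 = 2.0070
β_P = Σ w_i β_i = 0.37×0.5578 + 0.07×0.6909 + 0.11×1.3881 + 0.45×2.0070 = 1.3106

1.311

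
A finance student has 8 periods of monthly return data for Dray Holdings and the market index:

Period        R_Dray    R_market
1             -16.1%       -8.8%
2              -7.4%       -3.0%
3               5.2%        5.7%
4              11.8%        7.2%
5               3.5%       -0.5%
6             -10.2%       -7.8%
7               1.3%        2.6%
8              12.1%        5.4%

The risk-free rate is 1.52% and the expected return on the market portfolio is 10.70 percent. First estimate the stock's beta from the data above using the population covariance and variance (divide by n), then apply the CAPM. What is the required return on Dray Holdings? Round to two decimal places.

16.09%

Mean R_i = (-16.1 − 7.4 + 5.2 + 11.8 + 3.5 − 10.2 + 1.3 + 12.1) / 8 = 0.0250%
Mean R_m = (-8.8 − 3.0 + 5.7 + 7.2 − 0.5 − 7.8 + 2.6 + 5.4) / 8 = 0.1000%
Σ(R_i − R̄_i)(R_m − R̄_m) = 424.9900  ⇒  Cov = 424.9900 / 8 = 53.1238
Σ(R_m − R̄_m)² = 267.7000  ⇒  Var(R_m) = 267.7000 / 8 = 33.4625
β = Cov / Var(R_m) = 53.1238 / 33.4625 = 1.5876
MRP = 10.70% − 1.52% = 9.18%
E(R) = R_f + β × MRP = 1.52% + 1.5876 × 9.18% = 16.09%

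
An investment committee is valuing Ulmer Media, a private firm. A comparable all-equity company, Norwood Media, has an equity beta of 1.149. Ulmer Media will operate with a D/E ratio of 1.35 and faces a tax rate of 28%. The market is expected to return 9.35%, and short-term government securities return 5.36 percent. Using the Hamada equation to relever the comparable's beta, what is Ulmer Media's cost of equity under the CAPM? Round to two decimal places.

β_L = β_U × [1 + (1 − t)(D/E)] = 1.149 × [1 + (1 − 0.28) × 1.35]
    = 1.149 × [1 + 0.72 × 1.35] = 1.149 × 1.9720 = 2.2658
MRP = 9.35% − 5.36% = 3.99%
E(R) = R_f + β_L × MRP = 5.36% + 2.2658 × 3.99% = 14.40%

14.40%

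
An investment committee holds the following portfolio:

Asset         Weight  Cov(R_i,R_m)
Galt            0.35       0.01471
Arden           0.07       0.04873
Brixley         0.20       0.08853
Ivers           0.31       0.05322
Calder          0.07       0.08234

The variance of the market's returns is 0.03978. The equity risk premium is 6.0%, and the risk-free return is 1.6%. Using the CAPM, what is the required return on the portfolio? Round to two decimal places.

8.92%

β_Galt = 0.01471 / 0.03978 = 0.3698
β_Arden = 0.04873 / 0.03978 = 1.2250
β_Brixley = 0.08853 / 0.03978 = 2.2255
β_Ivers = 0.05322 / 0.03978 = 1.3379
β_Calder = 0.08234 / 0.03978 = 2.0699
β_P = Σ w_i β_i = 0.35×0.3698 + 0.07×1.2250 + 0.20×2.2255 + 0.31×1.3379 + 0.07×2.0699 = 1.2199
E(R_P) = R_f + β_P × MRP = 1.6% + 1.2199 × 6.0% = 8.92%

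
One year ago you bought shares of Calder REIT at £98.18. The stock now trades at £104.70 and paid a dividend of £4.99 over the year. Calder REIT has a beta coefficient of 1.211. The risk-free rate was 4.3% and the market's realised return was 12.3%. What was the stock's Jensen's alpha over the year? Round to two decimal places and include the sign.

-2.26%

Realised HPR = (P1 + D1 − P0) / P0 = (104.70 + 4.99 − 98.18) / 98.18 = 11.51 / 98.18 = 11.7234%
MRP = 12.3% − 4.3% = 8.00%
CAPM required = R_f + β·MRP = 4.3% + 1.211 × 8.0% = 13.9880%
α = realised − required = 11.7234% − 13.9880% = -2.26%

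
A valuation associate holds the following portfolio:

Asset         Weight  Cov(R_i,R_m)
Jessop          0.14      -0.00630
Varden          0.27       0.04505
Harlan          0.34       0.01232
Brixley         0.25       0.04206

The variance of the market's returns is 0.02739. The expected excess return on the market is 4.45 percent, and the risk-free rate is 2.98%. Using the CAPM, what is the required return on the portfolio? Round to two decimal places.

7.20%

β_Jessop = -0.00630 / 0.02739 = -0.2300
β_Varden = 0.04505 / 0.02739 = 1.6448
β_Harlan = 0.01232 / 0.02739 = 0.4498
β_Brixley = 0.04206 / 0.02739 = 1.5356
β_P = Σ w_i β_i = 0.14×-0.2300 + 0.27×1.6448 + 0.34×0.4498 + 0.25×1.5356 = 0.9487
E(R_P) = R_f + β_P × MRP = 2.98% + 0.9487 × 4.45% = 7.20%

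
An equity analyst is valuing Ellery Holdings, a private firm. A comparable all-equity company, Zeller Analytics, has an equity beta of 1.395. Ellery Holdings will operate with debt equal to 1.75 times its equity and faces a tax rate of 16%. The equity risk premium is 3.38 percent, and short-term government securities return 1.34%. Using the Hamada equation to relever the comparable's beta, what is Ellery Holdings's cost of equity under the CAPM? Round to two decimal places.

β_L = β_U × [1 + (1 − t)(D/E)] = 1.395 × [1 + (1 − 0.16) × 1.75]
    = 1.395 × [1 + 0.84 × 1.75] = 1.395 × 2.4700 = 3.4457
E(R) = R_f + β_L × MRP = 1.34% + 3.4457 × 3.38% = 12.99%

12.99%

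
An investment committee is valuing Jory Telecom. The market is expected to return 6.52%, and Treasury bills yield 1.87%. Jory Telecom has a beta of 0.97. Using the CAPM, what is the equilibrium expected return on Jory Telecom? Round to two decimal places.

6.38%

Market risk premium = E(R_m) − R_f = 6.52% − 1.87% = 4.65%
E(R) = R_f + β × MRP = 1.87% + 0.97 × 4.65% = 6.38%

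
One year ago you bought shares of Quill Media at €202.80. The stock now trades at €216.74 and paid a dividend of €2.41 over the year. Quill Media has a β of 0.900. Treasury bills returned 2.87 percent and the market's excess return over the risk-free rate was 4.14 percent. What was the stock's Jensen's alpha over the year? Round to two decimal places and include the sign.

Realised HPR = (P1 + D1 − P0) / P0 = (216.74 + 2.41 − 202.80) / 202.80 = 16.35 / 202.80 = 8.0621%
CAPM required = R_f + β·MRP = 2.87% + 0.900 × 4.14% = 6.59600%
α = realised − required = 8.0621% − 6.59600% = +1.47%

+1.47%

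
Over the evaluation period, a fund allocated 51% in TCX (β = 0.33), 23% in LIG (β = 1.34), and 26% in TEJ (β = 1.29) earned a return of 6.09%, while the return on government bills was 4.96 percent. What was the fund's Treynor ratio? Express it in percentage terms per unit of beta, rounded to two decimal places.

β_P = 0.51×0.33 + 0.23×1.34 + 0.26×1.29 = 0.8119
Treynor = (R_P − R_f) / β_P = (6.09% − 4.96%) / 0.8119 = 1.13% / 0.8119 = 1.39%

1.39%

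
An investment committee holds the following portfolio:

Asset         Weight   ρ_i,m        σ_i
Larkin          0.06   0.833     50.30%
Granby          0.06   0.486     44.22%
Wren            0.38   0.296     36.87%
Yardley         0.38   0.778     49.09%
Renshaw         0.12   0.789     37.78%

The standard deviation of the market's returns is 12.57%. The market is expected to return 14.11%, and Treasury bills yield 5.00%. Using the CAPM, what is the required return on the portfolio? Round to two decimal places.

β_Larkin = 0.833 × 50.30% / 12.57% = 3.3333
β_Granby = 0.486 × 44.22% / 12.57% = 1.7097
β_Wren = 0.296 × 36.87% / 12.57% = 0.8682
β_Yardley = 0.778 × 49.09% / 12.57% = 3.0383
β_Renshaw = 0.789 × 37.78% / 12.57% = 2.3714
β_P = Σ w_i β_i = 0.06×3.3333 + 0.06×1.7097 + 0.38×0.8682 + 0.38×3.0383 + 0.12×2.3714 = 2.0716
MRP = 14.11% − 5.00% = 9.11%
E(R_P) = R_f + β_P × MRP = 5.00% + 2.0716 × 9.11% = 23.87%

23.87%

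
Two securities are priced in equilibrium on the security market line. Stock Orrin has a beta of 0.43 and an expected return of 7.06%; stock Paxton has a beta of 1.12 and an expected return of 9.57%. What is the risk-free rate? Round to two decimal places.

Both satisfy E(R) = R_f + β·MRP, so the slope of the SML is
MRP = (9.57% − 7.06%) / (1.12 − 0.43) = 2.51% / 0.69 = 3.6377%
R_f = E(R_Orrin) − β_Orrin·MRP = 7.06% − 0.43 × 3.6377% = 5.4958%

5.50%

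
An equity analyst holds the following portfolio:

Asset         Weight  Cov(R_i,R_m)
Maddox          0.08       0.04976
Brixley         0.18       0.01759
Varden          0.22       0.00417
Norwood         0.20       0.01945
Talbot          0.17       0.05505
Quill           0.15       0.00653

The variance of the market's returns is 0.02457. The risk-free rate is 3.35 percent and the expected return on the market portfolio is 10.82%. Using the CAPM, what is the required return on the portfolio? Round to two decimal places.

β_Maddox = 0.04976 / 0.02457 = 2.0252
β_Brixley = 0.01759 / 0.02457 = 0.7159
β_Varden = 0.00417 / 0.02457 = 0.1697
β_Norwood = 0.01945 / 0.02457 = 0.7916
β_Talbot = 0.05505 / 0.02457 = 2.2405
β_Quill = 0.00653 / 0.02457 = 0.2658
β_P = Σ w_i β_i = 0.08×2.0252 + 0.18×0.7159 + 0.22×0.1697 + 0.20×0.7916 + 0.17×2.2405 + 0.15×0.2658 = 0.9073
MRP = 10.82% − 3.35% = 7.47%
E(R_P) = R_f + β_P × MRP = 3.35% + 0.9073 × 7.47% = 10.13%

10.13%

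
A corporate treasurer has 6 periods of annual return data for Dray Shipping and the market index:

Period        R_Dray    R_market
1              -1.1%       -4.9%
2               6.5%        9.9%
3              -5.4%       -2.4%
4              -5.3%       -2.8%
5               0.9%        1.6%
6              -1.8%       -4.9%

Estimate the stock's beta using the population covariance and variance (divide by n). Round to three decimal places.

0.651

Mean R_i = (-1.1 + 6.5 − 5.4 − 5.3 + 0.9 − 1.8) / 6 = -1.0333%
Mean R_m = (-4.9 + 9.9 − 2.4 − 2.8 + 1.6 − 4.9) / 6 = -0.5833%
Σ(R_i − R̄_i)(R_m − R̄_m) = 104.1833  ⇒  Cov = 104.1833 / 6 = 17.3639
Σ(R_m − R̄_m)² = 160.1483  ⇒  Var(R_m) = 160.1483 / 6 = 26.6914
β = Cov / Var(R_m) = 17.3639 / 26.6914 = 0.6505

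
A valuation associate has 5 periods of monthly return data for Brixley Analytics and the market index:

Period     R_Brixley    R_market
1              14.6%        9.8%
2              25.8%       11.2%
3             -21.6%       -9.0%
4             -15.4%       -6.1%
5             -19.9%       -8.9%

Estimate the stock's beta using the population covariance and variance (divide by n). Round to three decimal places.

Mean R_i = (14.6 + 25.8 − 21.6 − 15.4 − 19.9) / 5 = -3.3000%
Mean R_m = (9.8 + 11.2 − 9.0 − 6.1 − 8.9) / 5 = -0.6000%
Σ(R_i − R̄_i)(R_m − R̄_m) = 887.5900  ⇒  Cov = 887.5900 / 5 = 177.5180
Σ(R_m − R̄_m)² = 417.1000  ⇒  Var(R_m) = 417.1000 / 5 = 83.4200
β = Cov / Var(R_m) = 177.5180 / 83.4200 = 2.1280

2.128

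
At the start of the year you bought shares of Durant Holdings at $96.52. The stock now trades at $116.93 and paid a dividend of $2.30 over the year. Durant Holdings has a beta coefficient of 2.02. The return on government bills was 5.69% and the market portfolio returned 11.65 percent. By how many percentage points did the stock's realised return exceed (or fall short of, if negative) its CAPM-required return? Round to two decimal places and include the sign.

+5.80%

Realised HPR = (P1 + D1 − P0) / P0 = (116.93 + 2.30 − 96.52) / 96.52 = 22.71 / 96.52 = 23.5288%
MRP = 11.65% − 5.69% = 5.96%
CAPM required = R_f + β·MRP = 5.69% + 2.02 × 5.96% = 17.7292%
α = realised − required = 23.5288% − 17.7292% = +5.80%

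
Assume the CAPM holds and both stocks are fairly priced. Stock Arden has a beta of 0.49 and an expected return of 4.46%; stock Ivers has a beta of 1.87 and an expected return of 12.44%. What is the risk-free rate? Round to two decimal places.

Both satisfy E(R) = R_f + β·MRP, so the slope of the SML is
MRP = (12.44% − 4.46%) / (1.87 − 0.49) = 7.98% / 1.38 = 5.7826%
R_f = E(R_Arden) − β_Arden·MRP = 4.46% − 0.49 × 5.7826% = 1.6265%

1.63%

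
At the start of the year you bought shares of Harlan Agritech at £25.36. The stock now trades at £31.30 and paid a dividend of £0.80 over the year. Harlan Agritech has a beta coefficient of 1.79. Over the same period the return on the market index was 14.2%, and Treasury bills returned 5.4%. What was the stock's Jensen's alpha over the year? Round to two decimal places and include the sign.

+5.43%

Realised HPR = (P1 + D1 − P0) / P0 = (31.30 + 0.80 − 25.36) / 25.36 = 6.74 / 25.36 = 26.5773%
MRP = 14.2% − 5.4% = 8.80%
CAPM required = R_f + β·MRP = 5.4% + 1.79 × 8.8% = 21.1520%
α = realised − required = 26.5773% − 21.1520% = +5.43%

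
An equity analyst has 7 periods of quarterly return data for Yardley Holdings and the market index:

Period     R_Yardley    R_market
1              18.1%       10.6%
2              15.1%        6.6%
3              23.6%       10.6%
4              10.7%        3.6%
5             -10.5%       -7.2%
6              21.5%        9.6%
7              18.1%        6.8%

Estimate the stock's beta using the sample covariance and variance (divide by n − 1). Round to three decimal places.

1.801

Mean R_i = (18.1 + 15.1 + 23.6 + 10.7 − 10.5 + 21.5 + 18.1) / 7 = 13.8000%
Mean R_m = (10.6 + 6.6 + 10.6 + 3.6 − 7.2 + 9.6 + 6.8) / 7 = 5.8000%
Σ(R_i − R̄_i)(R_m − R̄_m) = 425.0000  ⇒  Cov = 425.0000 / 6 = 70.8333
Σ(R_m − R̄_m)² = 236.0000  ⇒  Var(R_m) = 236.0000 / 6 = 39.3333
β = Cov / Var(R_m) = 70.8333 / 39.3333 = 1.8008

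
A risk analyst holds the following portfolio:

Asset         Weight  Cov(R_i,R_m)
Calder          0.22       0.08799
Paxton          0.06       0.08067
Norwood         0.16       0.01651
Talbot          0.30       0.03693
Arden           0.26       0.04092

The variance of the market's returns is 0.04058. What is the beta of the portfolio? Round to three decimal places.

1.197

β_Calder = 0.08799 / 0.04058 = 2.1683
β_Paxton = 0.08067 / 0.04058 = 1.9879
β_Norwood = 0.01651 / 0.04058 = 0.4069
β_Talbot = 0.03693 / 0.04058 = 0.9101
β_Arden = 0.04092 / 0.04058 = 1.0084
β_P = Σ w_i β_i = 0.22×2.1683 + 0.06×1.9879 + 0.16×0.4069 + 0.30×0.9101 + 0.26×1.0084 = 1.1966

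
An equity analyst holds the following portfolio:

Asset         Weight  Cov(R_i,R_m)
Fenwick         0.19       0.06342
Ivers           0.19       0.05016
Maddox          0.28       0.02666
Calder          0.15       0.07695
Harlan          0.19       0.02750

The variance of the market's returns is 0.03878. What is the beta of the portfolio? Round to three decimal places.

1.181

β_Fenwick = 0.06342 / 0.03878 = 1.6354
β_Ivers = 0.05016 / 0.03878 = 1.2935
β_Maddox = 0.02666 / 0.03878 = 0.6875
β_Calder = 0.07695 / 0.03878 = 1.9843
β_Harlan = 0.02750 / 0.03878 = 0.7091
β_P = Σ w_i β_i = 0.19×1.6354 + 0.19×1.2935 + 0.28×0.6875 + 0.15×1.9843 + 0.19×0.7091 = 1.1814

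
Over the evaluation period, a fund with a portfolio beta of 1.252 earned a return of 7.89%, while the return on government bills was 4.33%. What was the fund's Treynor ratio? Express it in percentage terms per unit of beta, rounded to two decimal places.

2.84%

Treynor = (R_P − R_f) / β_P = (7.89% − 4.33%) / 1.2520 = 3.56% / 1.2520 = 2.84%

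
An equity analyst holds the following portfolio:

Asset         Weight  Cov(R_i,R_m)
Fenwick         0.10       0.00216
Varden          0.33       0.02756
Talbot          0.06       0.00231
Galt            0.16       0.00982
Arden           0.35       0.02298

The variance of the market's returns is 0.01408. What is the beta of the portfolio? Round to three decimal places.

β_Fenwick = 0.00216 / 0.01408 = 0.1534
β_Varden = 0.02756 / 0.01408 = 1.9574
β_Talbot = 0.00231 / 0.01408 = 0.1641
β_Galt = 0.00982 / 0.01408 = 0.6974
β_Arden = 0.02298 / 0.01408 = 1.6321
β_P = Σ w_i β_i = 0.10×0.1534 + 0.33×1.9574 + 0.06×0.1641 + 0.16×0.6974 + 0.35×1.6321 = 1.3539

1.354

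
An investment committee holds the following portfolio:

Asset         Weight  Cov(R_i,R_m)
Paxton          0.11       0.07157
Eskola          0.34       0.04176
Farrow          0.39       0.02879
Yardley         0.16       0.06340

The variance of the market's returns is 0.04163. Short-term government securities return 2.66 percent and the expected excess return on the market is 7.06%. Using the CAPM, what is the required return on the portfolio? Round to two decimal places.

10.03%

β_Paxton = 0.07157 / 0.04163 = 1.7192
β_Eskola = 0.04176 / 0.04163 = 1.0031
β_Farrow = 0.02879 / 0.04163 = 0.6916
β_Yardley = 0.06340 / 0.04163 = 1.5229
β_P = Σ w_i β_i = 0.11×1.7192 + 0.34×1.0031 + 0.39×0.6916 + 0.16×1.5229 = 1.0436
E(R_P) = R_f + β_P × MRP = 2.66% + 1.0436 × 7.06% = 10.03%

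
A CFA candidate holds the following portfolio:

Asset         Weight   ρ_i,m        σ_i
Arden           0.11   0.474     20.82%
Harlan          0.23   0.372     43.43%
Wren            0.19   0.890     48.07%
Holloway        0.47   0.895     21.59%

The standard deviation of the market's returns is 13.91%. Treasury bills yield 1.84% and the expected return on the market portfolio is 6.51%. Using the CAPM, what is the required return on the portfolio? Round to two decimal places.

β_Arden = 0.474 × 20.82% / 13.91% = 0.7095
β_Harlan = 0.372 × 43.43% / 13.91% = 1.1615
β_Wren = 0.890 × 48.07% / 13.91% = 3.0757
β_Holloway = 0.895 × 21.59% / 13.91% = 1.3891
β_P = Σ w_i β_i = 0.11×0.7095 + 0.23×1.1615 + 0.19×3.0757 + 0.47×1.3891 = 1.5825
MRP = 6.51% − 1.84% = 4.67%
E(R_P) = R_f + β_P × MRP = 1.84% + 1.5825 × 4.67% = 9.23%

9.23%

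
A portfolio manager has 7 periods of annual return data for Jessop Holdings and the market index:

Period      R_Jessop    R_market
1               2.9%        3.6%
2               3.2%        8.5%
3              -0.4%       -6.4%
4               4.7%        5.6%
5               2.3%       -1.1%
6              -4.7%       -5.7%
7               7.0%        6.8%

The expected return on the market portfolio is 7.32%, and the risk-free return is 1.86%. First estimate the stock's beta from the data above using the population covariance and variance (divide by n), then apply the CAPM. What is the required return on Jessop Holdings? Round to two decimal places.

4.70%

Mean R_i = (2.9 + 3.2 − 0.4 + 4.7 + 2.3 − 4.7 + 7.0) / 7 = 2.1429%
Mean R_m = (3.6 + 8.5 − 6.4 + 5.6 − 1.1 − 5.7 + 6.8) / 7 = 1.6143%
Σ(R_i − R̄_i)(R_m − R̄_m) = 114.1657  ⇒  Cov = 114.1657 / 7 = 16.3094
Σ(R_m − R̄_m)² = 219.2286  ⇒  Var(R_m) = 219.2286 / 7 = 31.3184
β = Cov / Var(R_m) = 16.3094 / 31.3184 = 0.5208
MRP = 7.32% − 1.86% = 5.46%
E(R) = R_f + β × MRP = 1.86% + 0.5208 × 5.46% = 4.70%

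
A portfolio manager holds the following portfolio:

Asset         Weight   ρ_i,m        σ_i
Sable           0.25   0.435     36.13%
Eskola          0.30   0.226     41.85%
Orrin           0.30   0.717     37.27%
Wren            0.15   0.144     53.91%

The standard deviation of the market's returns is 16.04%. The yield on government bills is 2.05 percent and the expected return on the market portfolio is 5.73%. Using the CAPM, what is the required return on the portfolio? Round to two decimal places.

β_Sable = 0.435 × 36.13% / 16.04% = 0.9798
β_Eskola = 0.226 × 41.85% / 16.04% = 0.5897
β_Orrin = 0.717 × 37.27% / 16.04% = 1.6660
β_Wren = 0.144 × 53.91% / 16.04% = 0.4840
β_P = Σ w_i β_i = 0.25×0.9798 + 0.30×0.5897 + 0.30×1.6660 + 0.15×0.4840 = 0.9943
MRP = 5.73% − 2.05% = 3.68%
E(R_P) = R_f + β_P × MRP = 2.05% + 0.9943 × 3.68% = 5.71%

5.71%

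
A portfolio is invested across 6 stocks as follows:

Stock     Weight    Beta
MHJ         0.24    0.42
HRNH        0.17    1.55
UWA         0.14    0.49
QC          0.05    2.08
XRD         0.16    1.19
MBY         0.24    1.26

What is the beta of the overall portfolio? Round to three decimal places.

β_P = Σ w_i β_i = 0.24×0.42 + 0.17×1.55 + 0.14×0.49 + 0.05×2.08 + 0.16×1.19 + 0.24×1.26 = 1.0297

1.030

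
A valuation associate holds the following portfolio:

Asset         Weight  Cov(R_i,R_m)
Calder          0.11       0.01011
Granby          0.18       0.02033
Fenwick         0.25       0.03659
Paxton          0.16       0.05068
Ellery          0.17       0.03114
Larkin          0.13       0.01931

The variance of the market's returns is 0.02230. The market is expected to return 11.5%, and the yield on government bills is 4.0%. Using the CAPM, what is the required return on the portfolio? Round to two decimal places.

β_Calder = 0.01011 / 0.02230 = 0.4534
β_Granby = 0.02033 / 0.02230 = 0.9117
β_Fenwick = 0.03659 / 0.02230 = 1.6408
β_Paxton = 0.05068 / 0.02230 = 2.2726
β_Ellery = 0.03114 / 0.02230 = 1.3964
β_Larkin = 0.01931 / 0.02230 = 0.8659
β_P = Σ w_i β_i = 0.11×0.4534 + 0.18×0.9117 + 0.25×1.6408 + 0.16×2.2726 + 0.17×1.3964 + 0.13×0.8659 = 1.3378
MRP = 11.5% − 4.0% = 7.50%
E(R_P) = R_f + β_P × MRP = 4.0% + 1.3378 × 7.5% = 14.03%

14.03%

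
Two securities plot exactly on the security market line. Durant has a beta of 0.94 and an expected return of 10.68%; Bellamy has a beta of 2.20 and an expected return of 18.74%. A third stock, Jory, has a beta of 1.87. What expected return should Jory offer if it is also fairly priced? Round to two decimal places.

16.63%

MRP (SML slope) = (18.74% − 10.68%) / (2.20 − 0.94) = 8.06% / 1.26 = 6.3968%
R_f (intercept) = 10.68% − 0.94 × 6.3968% = 4.6670%
E(R_Jory) = R_f + β × MRP = 4.6670% + 1.87 × 6.3968% = 16.63%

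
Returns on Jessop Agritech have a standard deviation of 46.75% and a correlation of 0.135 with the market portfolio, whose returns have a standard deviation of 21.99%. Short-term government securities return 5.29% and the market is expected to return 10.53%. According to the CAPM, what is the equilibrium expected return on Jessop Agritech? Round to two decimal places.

β = ρ × σ_i / σ_m = 0.135 × 46.75% / 21.99% = 0.2870
MRP = 10.53% − 5.29% = 5.24%
E(R) = 5.29% + 0.2870 × 5.24% = 6.79%

6.79%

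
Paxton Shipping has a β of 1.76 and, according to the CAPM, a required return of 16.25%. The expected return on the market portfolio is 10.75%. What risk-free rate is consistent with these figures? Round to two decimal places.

E(R) = R_f + β(E(R_m) − R_f) = R_f(1 − β) + β·E(R_m)
16.25% = R_f × (1 − 1.76) + 1.76 × 10.75%
16.25% = R_f × -0.76 + 18.9200%
R_f = (16.25% − 18.9200%) / -0.76 = 3.51%

3.51%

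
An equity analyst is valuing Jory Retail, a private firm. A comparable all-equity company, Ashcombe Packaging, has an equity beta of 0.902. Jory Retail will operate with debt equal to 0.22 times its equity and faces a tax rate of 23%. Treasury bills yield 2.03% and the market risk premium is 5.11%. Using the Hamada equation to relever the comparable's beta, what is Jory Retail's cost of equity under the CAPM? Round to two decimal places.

β_L = β_U × [1 + (1 − t)(D/E)] = 0.902 × [1 + (1 − 0.23) × 0.22]
    = 0.902 × [1 + 0.77 × 0.22] = 0.902 × 1.1694 = 1.0548
E(R) = R_f + β_L × MRP = 2.03% + 1.0548 × 5.11% = 7.42%

7.42%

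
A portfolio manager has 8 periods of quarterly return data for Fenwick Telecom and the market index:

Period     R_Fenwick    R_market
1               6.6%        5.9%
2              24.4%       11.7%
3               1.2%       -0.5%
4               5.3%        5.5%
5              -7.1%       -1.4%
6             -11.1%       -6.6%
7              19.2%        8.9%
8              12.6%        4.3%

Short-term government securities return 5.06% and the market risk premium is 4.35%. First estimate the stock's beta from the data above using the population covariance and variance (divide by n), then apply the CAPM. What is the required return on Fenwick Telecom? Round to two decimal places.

13.52%

Mean R_i = (6.6 + 24.4 + 1.2 + 5.3 − 7.1 − 11.1 + 19.2 + 12.6) / 8 = 6.3875%
Mean R_m = (5.9 + 11.7 − 0.5 + 5.5 − 1.4 − 6.6 + 8.9 + 4.3) / 8 = 3.4750%
Σ(R_i − R̄_i)(R_m − R̄_m) = 483.6575  ⇒  Cov = 483.6575 / 8 = 60.4572
Σ(R_m − R̄_m)² = 248.8150  ⇒  Var(R_m) = 248.8150 / 8 = 31.1019
β = Cov / Var(R_m) = 60.4572 / 31.1019 = 1.9438
E(R) = R_f + β × MRP = 5.06% + 1.9438 × 4.35% = 13.52%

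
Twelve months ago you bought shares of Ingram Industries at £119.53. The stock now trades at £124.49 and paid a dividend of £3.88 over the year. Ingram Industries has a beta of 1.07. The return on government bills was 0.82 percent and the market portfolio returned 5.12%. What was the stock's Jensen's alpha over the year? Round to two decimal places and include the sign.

+1.97%

Realised HPR = (P1 + D1 − P0) / P0 = (124.49 + 3.88 − 119.53) / 119.53 = 8.84 / 119.53 = 7.3956%
MRP = 5.12% − 0.82% = 4.30%
CAPM required = R_f + β·MRP = 0.82% + 1.07 × 4.30% = 5.4210%
α = realised − required = 7.3956% − 5.4210% = +1.97%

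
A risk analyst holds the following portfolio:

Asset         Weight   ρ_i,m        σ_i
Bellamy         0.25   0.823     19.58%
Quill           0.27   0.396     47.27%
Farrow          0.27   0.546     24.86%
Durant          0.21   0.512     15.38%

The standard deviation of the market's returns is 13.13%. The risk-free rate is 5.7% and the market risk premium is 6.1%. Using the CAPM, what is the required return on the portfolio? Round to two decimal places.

12.39%

β_Bellamy = 0.823 × 19.58% / 13.13% = 1.2273
β_Quill = 0.396 × 47.27% / 13.13% = 1.4257
β_Farrow = 0.546 × 24.86% / 13.13% = 1.0338
β_Durant = 0.512 × 15.38% / 13.13% = 0.5997
β_P = Σ w_i β_i = 0.25×1.2273 + 0.27×1.4257 + 0.27×1.0338 + 0.21×0.5997 = 1.0968
E(R_P) = R_f + β_P × MRP = 5.7% + 1.0968 × 6.1% = 12.39%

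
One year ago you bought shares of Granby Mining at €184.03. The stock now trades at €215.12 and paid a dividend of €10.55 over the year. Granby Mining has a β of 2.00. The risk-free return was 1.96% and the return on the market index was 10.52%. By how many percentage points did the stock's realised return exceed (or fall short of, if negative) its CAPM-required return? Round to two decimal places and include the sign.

+3.55%

Realised HPR = (P1 + D1 − P0) / P0 = (215.12 + 10.55 − 184.03) / 184.03 = 41.64 / 184.03 = 22.6267%
MRP = 10.52% − 1.96% = 8.56%
CAPM required = R_f + β·MRP = 1.96% + 2.00 × 8.56% = 19.0800%
α = realised − required = 22.6267% − 19.0800% = +3.55%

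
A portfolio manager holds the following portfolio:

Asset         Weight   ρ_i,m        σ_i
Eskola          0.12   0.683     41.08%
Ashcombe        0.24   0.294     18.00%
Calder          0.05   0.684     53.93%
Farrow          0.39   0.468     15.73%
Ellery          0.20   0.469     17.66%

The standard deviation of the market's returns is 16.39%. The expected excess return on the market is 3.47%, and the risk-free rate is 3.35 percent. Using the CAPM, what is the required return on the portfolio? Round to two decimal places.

β_Eskola = 0.683 × 41.08% / 16.39% = 1.7119
β_Ashcombe = 0.294 × 18.00% / 16.39% = 0.3229
β_Calder = 0.684 × 53.93% / 16.39% = 2.2506
β_Farrow = 0.468 × 15.73% / 16.39% = 0.4492
β_Ellery = 0.469 × 17.66% / 16.39% = 0.5053
β_P = Σ w_i β_i = 0.12×1.7119 + 0.24×0.3229 + 0.05×2.2506 + 0.39×0.4492 + 0.20×0.5053 = 0.6717
E(R_P) = R_f + β_P × MRP = 3.35% + 0.6717 × 3.47% = 5.68%

5.68%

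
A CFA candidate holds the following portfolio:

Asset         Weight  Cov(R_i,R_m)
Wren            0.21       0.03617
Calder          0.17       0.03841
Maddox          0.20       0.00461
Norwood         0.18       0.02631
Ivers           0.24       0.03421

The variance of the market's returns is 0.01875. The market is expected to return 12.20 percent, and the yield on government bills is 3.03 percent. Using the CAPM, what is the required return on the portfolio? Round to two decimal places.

16.72%

β_Wren = 0.03617 / 0.01875 = 1.9291
β_Calder = 0.03841 / 0.01875 = 2.0485
β_Maddox = 0.00461 / 0.01875 = 0.2459
β_Norwood = 0.02631 / 0.01875 = 1.4032
β_Ivers = 0.03421 / 0.01875 = 1.8245
β_P = Σ w_i β_i = 0.21×1.9291 + 0.17×2.0485 + 0.20×0.2459 + 0.18×1.4032 + 0.24×1.8245 = 1.4930
MRP = 12.20% − 3.03% = 9.17%
E(R_P) = R_f + β_P × MRP = 3.03% + 1.4930 × 9.17% = 16.72%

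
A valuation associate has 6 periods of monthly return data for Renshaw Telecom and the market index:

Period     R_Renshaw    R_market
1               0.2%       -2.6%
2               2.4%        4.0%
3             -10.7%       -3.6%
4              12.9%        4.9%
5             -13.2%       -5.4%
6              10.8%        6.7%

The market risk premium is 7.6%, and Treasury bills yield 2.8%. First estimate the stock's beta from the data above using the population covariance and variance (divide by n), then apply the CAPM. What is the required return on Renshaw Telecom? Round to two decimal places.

Mean R_i = (0.2 + 2.4 − 10.7 + 12.9 − 13.2 + 10.8) / 6 = 0.4000%
Mean R_m = (-2.6 + 4.0 − 3.6 + 4.9 − 5.4 + 6.7) / 6 = 0.6667%
Σ(R_i − R̄_i)(R_m − R̄_m) = 252.8500  ⇒  Cov = 252.8500 / 6 = 42.1417
Σ(R_m − R̄_m)² = 131.1133  ⇒  Var(R_m) = 131.1133 / 6 = 21.8522
β = Cov / Var(R_m) = 42.1417 / 21.8522 = 1.9285
E(R) = R_f + β × MRP = 2.8% + 1.9285 × 7.6% = 17.46%

17.46%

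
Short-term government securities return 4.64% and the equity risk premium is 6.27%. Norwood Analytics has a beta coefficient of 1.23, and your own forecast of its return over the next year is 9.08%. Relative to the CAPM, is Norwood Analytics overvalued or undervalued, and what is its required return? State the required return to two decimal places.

Overvalued; required return 12.35%

Required return = R_f + β·MRP = 4.64% + 1.23 × 6.27% = 12.35%
Forecast 9.08% < required 12.35% → the stock plots below the SML → overvalued.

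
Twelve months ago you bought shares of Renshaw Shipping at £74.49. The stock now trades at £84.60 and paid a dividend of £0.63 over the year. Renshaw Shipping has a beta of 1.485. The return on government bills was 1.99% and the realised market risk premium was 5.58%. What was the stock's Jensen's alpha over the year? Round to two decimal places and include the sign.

+4.14%

Realised HPR = (P1 + D1 − P0) / P0 = (84.60 + 0.63 − 74.49) / 74.49 = 10.74 / 74.49 = 14.4180%
CAPM required = R_f + β·MRP = 1.99% + 1.485 × 5.58% = 10.27630%
α = realised − required = 14.4180% − 10.27630% = +4.14%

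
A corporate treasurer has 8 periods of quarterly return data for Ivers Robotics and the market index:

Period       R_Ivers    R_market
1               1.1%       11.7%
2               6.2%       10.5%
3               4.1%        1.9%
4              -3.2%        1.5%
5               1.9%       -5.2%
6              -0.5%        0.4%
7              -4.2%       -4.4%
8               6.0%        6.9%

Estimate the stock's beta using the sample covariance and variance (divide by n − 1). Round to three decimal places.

Mean R_i = (1.1 + 6.2 + 4.1 − 3.2 + 1.9 − 0.5 − 4.2 + 6.0) / 8 = 1.4250%
Mean R_m = (11.7 + 10.5 + 1.9 + 1.5 − 5.2 + 0.4 − 4.4 + 6.9) / 8 = 2.9125%
Σ(R_i − R̄_i)(R_m − R̄_m) = 97.5575  ⇒  Cov = 97.5575 / 7 = 13.9368
Σ(R_m − R̄_m)² = 279.3088  ⇒  Var(R_m) = 279.3088 / 7 = 39.9013
β = Cov / Var(R_m) = 13.9368 / 39.9013 = 0.3493

0.349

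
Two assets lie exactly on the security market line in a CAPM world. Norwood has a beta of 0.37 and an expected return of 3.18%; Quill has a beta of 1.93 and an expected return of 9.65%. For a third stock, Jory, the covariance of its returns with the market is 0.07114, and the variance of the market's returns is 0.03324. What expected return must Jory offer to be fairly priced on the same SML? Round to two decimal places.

MRP = (9.65% − 3.18%) / (1.93 − 0.37) = 4.1474%
R_f = 3.18% − 0.37 × 4.1474% = 1.6455%
β_Jory = Cov / Var(R_m) = 0.07114 / 0.03324 = 2.1402
E(R_Jory) = R_f + β × MRP = 1.6455% + 2.1402 × 4.1474% = 10.52%

10.52%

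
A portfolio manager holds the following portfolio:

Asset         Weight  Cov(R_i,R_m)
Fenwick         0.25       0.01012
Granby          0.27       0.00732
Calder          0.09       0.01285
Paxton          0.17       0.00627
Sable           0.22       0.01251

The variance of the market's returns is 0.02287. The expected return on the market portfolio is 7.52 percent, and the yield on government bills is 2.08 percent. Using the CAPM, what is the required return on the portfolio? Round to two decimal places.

β_Fenwick = 0.01012 / 0.02287 = 0.4425
β_Granby = 0.00732 / 0.02287 = 0.3201
β_Calder = 0.01285 / 0.02287 = 0.5619
β_Paxton = 0.00627 / 0.02287 = 0.2742
β_Sable = 0.01251 / 0.02287 = 0.5470
β_P = Σ w_i β_i = 0.25×0.4425 + 0.27×0.3201 + 0.09×0.5619 + 0.17×0.2742 + 0.22×0.5470 = 0.4146
MRP = 7.52% − 2.08% = 5.44%
E(R_P) = R_f + β_P × MRP = 2.08% + 0.4146 × 5.44% = 4.34%

4.34%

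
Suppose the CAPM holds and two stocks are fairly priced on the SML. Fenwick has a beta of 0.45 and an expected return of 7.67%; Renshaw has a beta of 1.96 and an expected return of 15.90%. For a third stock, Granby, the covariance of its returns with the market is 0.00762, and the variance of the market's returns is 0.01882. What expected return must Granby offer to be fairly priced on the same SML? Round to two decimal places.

7.42%

MRP = (15.90% − 7.67%) / (1.96 − 0.45) = 5.4503%
R_f = 7.67% − 0.45 × 5.4503% = 5.2174%
β_Granby = Cov / Var(R_m) = 0.00762 / 0.01882 = 0.4049
E(R_Granby) = R_f + β × MRP = 5.2174% + 0.4049 × 5.4503% = 7.42%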